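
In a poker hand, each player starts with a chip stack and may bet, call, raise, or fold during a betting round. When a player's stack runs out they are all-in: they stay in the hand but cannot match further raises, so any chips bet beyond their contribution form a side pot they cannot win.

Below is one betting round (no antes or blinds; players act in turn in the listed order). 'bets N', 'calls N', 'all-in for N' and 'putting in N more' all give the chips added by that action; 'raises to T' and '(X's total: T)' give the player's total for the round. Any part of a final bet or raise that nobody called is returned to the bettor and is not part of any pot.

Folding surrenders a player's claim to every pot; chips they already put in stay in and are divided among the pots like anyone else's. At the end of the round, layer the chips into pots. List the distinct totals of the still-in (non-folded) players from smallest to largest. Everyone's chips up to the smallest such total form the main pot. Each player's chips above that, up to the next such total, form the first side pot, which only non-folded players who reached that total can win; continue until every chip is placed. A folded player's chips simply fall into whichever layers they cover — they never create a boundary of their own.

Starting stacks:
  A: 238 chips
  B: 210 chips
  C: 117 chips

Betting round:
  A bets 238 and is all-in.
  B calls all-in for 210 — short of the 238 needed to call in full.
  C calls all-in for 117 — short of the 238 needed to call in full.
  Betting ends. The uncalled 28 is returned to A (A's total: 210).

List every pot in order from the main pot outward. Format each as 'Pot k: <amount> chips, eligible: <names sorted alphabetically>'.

Contributions (after 28 returned to A): A=210, B=210, C=117
Pot levels (distinct totals of non-folded players): 117, 210
Layer 1-117: 117 each from A, B, C = 117*3 = 351 chips; eligible A, B, C
Layer 118-210: 93 each from A, B = 93*2 = 186 chips; eligible A, B

Pot 1: 351 chips, eligible: A, B, C
Pot 2: 186 chips, eligible: A, B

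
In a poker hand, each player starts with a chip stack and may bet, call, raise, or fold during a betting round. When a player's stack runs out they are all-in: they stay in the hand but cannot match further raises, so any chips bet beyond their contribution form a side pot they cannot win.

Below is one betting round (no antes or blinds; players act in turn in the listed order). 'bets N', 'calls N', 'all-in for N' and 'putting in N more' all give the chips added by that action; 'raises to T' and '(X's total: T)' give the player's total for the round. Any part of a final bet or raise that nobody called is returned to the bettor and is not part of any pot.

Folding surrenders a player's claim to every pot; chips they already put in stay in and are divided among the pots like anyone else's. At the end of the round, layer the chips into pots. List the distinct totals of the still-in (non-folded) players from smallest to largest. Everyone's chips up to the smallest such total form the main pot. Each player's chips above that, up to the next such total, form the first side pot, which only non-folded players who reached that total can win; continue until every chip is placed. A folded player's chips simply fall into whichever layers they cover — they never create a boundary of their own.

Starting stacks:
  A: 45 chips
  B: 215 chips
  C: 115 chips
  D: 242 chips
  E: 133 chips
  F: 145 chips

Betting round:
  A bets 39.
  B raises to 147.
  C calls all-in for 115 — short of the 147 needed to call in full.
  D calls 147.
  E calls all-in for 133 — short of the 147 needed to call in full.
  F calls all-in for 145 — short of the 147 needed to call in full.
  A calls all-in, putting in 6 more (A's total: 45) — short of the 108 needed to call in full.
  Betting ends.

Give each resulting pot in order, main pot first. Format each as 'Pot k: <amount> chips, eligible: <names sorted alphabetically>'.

Pot 1: 270 chips, eligible: A, B, C, D, E, F
Pot 2: 350 chips, eligible: B, C, D, E, F
Pot 3: 72 chips, eligible: B, D, E, F
Pot 4: 36 chips, eligible: B, D, F
Pot 5: 4 chips, eligible: B, D

Derivation:
Contributions: A=45, B=147, C=115, D=147, E=133, F=145
Pot levels (distinct totals of non-folded players): 45, 115, 133, 145, 147
Layer 1-45: 45 each from A, B, C, D, E, F = 45*6 = 270 chips; eligible A, B, C, D, E, F
Layer 46-115: 70 each from B, C, D, E, F = 70*5 = 350 chips; eligible B, C, D, E, F
Layer 116-133: 18 each from B, D, E, F = 18*4 = 72 chips; eligible B, D, E, F
Layer 134-145: 12 each from B, D, F = 12*3 = 36 chips; eligible B, D, F
Layer 146-147: 2 each from B, D = 2*2 = 4 chips; eligible B, D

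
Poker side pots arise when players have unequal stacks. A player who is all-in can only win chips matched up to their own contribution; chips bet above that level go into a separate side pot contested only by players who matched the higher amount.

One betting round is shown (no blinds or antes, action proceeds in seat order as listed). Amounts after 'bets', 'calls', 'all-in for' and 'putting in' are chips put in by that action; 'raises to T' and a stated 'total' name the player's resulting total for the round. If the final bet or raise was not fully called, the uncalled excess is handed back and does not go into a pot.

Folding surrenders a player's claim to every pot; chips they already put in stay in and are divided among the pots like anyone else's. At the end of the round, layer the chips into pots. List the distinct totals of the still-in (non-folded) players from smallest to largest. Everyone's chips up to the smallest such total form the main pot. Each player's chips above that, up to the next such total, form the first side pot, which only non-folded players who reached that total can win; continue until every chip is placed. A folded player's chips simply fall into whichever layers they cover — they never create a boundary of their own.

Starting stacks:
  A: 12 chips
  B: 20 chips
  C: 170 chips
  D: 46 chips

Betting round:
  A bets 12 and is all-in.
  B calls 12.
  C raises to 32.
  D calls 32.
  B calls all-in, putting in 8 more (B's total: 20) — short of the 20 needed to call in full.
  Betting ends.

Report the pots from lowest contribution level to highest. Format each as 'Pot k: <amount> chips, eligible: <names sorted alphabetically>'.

Pot 1: 48 chips, eligible: A, B, C, D
Pot 2: 24 chips, eligible: B, C, D
Pot 3: 24 chips, eligible: C, D

Derivation:
Contributions: A=12, B=20, C=32, D=32
Pot levels (distinct totals of non-folded players): 12, 20, 32
Layer 1-12: 12 each from A, B, C, D = 12*4 = 48 chips; eligible A, B, C, D
Layer 13-20: 8 each from B, C, D = 8*3 = 24 chips; eligible B, C, D
Layer 21-32: 12 each from C, D = 12*2 = 24 chips; eligible C, D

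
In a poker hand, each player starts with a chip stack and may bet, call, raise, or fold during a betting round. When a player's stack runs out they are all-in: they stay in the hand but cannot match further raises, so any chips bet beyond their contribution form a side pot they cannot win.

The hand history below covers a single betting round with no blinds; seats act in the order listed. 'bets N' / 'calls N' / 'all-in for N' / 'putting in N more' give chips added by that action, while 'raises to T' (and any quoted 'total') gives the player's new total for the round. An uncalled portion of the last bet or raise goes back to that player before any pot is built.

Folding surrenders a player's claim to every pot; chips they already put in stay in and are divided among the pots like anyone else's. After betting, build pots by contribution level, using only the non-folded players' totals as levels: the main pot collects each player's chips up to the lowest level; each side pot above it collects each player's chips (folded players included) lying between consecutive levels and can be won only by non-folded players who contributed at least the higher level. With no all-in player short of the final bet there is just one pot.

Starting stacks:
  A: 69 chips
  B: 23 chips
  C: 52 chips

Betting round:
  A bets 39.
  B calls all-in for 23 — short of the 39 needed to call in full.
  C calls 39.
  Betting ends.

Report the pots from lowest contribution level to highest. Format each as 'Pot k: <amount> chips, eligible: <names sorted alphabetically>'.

Contributions: A=39, B=23, C=39
Pot levels (distinct totals of non-folded players): 23, 39
Layer 1-23: 23 each from A, B, C = 23*3 = 69 chips; eligible A, B, C
Layer 24-39: 16 each from A, C = 16*2 = 32 chips; eligible A, C

Pot 1: 69 chips, eligible: A, B, C
Pot 2: 32 chips, eligible: A, C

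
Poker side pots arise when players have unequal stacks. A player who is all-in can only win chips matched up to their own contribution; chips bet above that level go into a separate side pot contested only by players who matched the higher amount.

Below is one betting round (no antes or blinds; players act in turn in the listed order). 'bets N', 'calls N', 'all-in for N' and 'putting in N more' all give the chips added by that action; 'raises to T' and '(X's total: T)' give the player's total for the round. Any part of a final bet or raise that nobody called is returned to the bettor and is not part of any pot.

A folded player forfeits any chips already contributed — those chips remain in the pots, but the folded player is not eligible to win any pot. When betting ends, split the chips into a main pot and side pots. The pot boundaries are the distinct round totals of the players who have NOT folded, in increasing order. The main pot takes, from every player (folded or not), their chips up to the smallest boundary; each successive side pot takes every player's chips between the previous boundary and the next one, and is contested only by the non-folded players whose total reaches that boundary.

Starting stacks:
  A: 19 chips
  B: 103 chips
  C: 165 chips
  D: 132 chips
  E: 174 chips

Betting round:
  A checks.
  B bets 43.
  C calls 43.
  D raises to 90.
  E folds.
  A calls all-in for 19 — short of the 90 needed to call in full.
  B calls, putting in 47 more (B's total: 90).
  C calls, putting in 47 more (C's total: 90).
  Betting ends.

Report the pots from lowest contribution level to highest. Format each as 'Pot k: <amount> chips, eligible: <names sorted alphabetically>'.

Pot 1: 76 chips, eligible: A, B, C, D
Pot 2: 213 chips, eligible: B, C, D

Derivation:
Contributions: A=19, B=90, C=90, D=90
Folded: E
Pot levels (distinct totals of non-folded players): 19, 90
Layer 1-19: 19 each from A, B, C, D = 19*4 = 76 chips; eligible A, B, C, D
Layer 20-90: 71 each from B, C, D = 71*3 = 213 chips; eligible B, C, D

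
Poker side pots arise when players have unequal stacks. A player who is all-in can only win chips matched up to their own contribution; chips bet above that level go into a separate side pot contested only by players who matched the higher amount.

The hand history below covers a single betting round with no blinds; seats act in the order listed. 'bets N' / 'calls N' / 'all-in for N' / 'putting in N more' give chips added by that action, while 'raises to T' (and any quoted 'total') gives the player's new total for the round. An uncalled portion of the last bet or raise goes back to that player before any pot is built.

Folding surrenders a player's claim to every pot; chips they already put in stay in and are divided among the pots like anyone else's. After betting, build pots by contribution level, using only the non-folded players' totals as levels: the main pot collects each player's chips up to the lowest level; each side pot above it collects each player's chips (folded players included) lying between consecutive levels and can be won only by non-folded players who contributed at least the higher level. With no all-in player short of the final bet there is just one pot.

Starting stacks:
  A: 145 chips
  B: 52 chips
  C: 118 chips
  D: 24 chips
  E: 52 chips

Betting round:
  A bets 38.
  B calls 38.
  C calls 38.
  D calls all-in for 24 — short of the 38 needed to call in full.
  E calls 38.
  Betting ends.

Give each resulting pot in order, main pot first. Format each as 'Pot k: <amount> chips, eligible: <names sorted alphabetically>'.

Contributions: A=38, B=38, C=38, D=24, E=38
Pot levels (distinct totals of non-folded players): 24, 38
Layer 1-24: 24 each from A, B, C, D, E = 24*5 = 120 chips; eligible A, B, C, D, E
Layer 25-38: 14 each from A, B, C, E = 14*4 = 56 chips; eligible A, B, C, E

Pot 1: 120 chips, eligible: A, B, C, D, E
Pot 2: 56 chips, eligible: A, B, C, E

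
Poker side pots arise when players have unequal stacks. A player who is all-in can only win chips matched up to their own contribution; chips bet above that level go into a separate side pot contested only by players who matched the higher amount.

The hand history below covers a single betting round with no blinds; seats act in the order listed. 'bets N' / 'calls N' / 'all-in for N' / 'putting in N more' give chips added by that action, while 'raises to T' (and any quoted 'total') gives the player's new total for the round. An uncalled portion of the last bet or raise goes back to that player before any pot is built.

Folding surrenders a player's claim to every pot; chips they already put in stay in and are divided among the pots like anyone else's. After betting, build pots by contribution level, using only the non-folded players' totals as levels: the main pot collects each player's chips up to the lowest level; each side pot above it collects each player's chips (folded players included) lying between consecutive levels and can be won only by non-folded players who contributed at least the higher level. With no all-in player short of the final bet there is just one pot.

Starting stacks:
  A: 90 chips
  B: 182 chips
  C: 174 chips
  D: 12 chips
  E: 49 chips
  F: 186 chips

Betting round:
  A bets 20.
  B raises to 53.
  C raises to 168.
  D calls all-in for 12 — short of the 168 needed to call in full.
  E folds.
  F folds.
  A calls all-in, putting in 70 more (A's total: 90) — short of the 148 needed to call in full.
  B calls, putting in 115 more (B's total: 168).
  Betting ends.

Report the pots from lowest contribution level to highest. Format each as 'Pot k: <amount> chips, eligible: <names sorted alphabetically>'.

Pot 1: 48 chips, eligible: A, B, C, D
Pot 2: 234 chips, eligible: A, B, C
Pot 3: 156 chips, eligible: B, C

Derivation:
Contributions: A=90, B=168, C=168, D=12
Folded: E, F
Pot levels (distinct totals of non-folded players): 12, 90, 168
Layer 1-12: 12 each from A, B, C, D = 12*4 = 48 chips; eligible A, B, C, D
Layer 13-90: 78 each from A, B, C = 78*3 = 234 chips; eligible A, B, C
Layer 91-168: 78 each from B, C = 78*2 = 156 chips; eligible B, C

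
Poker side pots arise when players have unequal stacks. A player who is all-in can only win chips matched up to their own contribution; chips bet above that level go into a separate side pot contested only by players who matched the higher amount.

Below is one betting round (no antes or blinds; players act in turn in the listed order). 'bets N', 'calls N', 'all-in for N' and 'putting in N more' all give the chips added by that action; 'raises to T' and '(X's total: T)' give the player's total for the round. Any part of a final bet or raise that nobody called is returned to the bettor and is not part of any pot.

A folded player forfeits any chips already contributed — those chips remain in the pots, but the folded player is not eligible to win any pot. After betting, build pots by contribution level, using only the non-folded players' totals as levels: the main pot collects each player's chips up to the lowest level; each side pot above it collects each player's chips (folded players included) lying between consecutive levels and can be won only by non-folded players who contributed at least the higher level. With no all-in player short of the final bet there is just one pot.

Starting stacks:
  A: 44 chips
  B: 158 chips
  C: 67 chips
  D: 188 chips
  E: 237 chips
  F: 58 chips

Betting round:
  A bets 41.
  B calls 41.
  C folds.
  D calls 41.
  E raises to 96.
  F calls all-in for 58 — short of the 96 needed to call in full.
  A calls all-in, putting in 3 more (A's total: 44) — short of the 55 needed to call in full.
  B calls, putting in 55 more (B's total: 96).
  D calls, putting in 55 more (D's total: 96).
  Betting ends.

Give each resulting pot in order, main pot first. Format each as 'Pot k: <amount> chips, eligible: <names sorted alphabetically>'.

Pot 1: 220 chips, eligible: A, B, D, E, F
Pot 2: 56 chips, eligible: B, D, E, F
Pot 3: 114 chips, eligible: B, D, E

Derivation:
Contributions: A=44, B=96, D=96, E=96, F=58
Folded: C
Pot levels (distinct totals of non-folded players): 44, 58, 96
Layer 1-44: 44 each from A, B, D, E, F = 44*5 = 220 chips; eligible A, B, D, E, F
Layer 45-58: 14 each from B, D, E, F = 14*4 = 56 chips; eligible B, D, E, F
Layer 59-96: 38 each from B, D, E = 38*3 = 114 chips; eligible B, D, E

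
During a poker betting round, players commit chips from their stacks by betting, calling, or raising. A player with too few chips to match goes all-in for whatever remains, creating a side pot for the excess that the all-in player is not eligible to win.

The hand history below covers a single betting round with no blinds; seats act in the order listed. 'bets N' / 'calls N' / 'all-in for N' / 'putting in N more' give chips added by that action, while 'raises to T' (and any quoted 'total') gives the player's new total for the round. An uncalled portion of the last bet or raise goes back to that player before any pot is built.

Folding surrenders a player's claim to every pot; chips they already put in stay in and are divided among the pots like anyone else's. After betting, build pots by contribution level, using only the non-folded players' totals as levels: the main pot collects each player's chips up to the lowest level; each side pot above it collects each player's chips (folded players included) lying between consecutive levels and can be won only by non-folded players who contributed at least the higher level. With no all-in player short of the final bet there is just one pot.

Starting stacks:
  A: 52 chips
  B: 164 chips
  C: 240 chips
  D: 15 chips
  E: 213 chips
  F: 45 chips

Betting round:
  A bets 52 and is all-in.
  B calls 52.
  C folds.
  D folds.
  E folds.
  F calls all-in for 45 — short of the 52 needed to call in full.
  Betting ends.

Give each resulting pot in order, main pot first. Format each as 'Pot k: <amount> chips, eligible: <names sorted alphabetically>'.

Pot 1: 135 chips, eligible: A, B, F
Pot 2: 14 chips, eligible: A, B

Derivation:
Contributions: A=52, B=52, F=45
Folded: C, D, E
Pot levels (distinct totals of non-folded players): 45, 52
Layer 1-45: 45 each from A, B, F = 45*3 = 135 chips; eligible A, B, F
Layer 46-52: 7 each from A, B = 7*2 = 14 chips; eligible A, B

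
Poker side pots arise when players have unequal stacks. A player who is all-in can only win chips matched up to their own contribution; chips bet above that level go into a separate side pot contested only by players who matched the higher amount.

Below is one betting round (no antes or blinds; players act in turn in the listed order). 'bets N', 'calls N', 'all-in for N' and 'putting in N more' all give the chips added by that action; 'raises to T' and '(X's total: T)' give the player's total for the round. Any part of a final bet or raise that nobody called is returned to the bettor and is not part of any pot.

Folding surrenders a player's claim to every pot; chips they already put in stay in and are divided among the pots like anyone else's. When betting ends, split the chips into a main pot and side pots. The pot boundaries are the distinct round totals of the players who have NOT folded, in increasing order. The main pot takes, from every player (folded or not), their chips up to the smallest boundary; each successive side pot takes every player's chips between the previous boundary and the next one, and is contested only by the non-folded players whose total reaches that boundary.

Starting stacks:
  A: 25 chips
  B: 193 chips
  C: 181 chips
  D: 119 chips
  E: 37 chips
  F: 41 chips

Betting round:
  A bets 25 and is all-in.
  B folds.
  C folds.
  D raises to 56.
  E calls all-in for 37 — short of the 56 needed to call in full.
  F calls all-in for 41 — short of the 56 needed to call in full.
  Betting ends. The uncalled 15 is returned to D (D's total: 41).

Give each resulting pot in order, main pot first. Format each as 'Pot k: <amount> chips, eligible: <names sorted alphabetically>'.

Pot 1: 100 chips, eligible: A, D, E, F
Pot 2: 36 chips, eligible: D, E, F
Pot 3: 8 chips, eligible: D, F

Derivation:
Contributions (after 15 returned to D): A=25, D=41, E=37, F=41
Folded: B, C
Pot levels (distinct totals of non-folded players): 25, 37, 41
Layer 1-25: 25 each from A, D, E, F = 25*4 = 100 chips; eligible A, D, E, F
Layer 26-37: 12 each from D, E, F = 12*3 = 36 chips; eligible D, E, F
Layer 38-41: 4 each from D, F = 4*2 = 8 chips; eligible D, F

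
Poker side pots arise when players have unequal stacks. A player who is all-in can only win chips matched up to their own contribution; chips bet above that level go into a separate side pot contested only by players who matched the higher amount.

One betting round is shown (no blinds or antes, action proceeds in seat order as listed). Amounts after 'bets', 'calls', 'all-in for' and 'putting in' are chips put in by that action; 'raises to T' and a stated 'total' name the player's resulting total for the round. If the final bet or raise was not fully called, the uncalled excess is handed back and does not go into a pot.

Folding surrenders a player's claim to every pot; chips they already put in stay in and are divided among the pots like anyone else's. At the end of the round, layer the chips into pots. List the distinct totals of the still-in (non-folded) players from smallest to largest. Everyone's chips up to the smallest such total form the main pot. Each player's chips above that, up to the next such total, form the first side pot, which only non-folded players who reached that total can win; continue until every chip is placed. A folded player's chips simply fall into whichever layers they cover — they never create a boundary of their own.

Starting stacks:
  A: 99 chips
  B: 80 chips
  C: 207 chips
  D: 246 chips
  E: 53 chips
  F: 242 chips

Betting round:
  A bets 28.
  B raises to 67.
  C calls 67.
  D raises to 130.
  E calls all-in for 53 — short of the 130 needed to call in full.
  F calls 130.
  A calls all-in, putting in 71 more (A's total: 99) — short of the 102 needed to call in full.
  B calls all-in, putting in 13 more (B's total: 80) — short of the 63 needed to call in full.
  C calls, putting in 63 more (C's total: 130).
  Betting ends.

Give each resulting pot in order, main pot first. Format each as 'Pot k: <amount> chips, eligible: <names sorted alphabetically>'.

Contributions: A=99, B=80, C=130, D=130, E=53, F=130
Pot levels (distinct totals of non-folded players): 53, 80, 99, 130
Layer 1-53: 53 each from A, B, C, D, E, F = 53*6 = 318 chips; eligible A, B, C, D, E, F
Layer 54-80: 27 each from A, B, C, D, F = 27*5 = 135 chips; eligible A, B, C, D, F
Layer 81-99: 19 each from A, C, D, F = 19*4 = 76 chips; eligible A, C, D, F
Layer 100-130: 31 each from C, D, F = 31*3 = 93 chips; eligible C, D, F

Pot 1: 318 chips, eligible: A, B, C, D, E, F
Pot 2: 135 chips, eligible: A, B, C, D, F
Pot 3: 76 chips, eligible: A, C, D, F
Pot 4: 93 chips, eligible: C, D, F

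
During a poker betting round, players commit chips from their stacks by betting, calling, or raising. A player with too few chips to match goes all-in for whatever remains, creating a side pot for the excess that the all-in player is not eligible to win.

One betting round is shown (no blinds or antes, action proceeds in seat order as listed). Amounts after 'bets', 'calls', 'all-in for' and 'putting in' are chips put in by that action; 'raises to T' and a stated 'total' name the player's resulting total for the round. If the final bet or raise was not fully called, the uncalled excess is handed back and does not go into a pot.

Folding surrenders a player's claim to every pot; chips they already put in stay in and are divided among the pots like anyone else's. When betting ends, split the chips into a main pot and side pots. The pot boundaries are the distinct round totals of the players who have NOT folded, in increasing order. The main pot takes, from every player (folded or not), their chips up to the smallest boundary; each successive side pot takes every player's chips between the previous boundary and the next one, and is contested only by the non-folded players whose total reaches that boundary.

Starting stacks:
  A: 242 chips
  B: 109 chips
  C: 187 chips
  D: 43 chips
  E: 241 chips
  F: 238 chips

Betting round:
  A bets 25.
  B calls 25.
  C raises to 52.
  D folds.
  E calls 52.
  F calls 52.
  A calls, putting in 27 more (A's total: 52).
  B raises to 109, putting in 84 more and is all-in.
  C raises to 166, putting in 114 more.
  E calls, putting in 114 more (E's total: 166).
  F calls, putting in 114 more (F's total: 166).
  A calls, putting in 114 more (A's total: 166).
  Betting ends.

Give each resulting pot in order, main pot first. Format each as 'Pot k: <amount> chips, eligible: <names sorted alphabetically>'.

Pot 1: 545 chips, eligible: A, B, C, E, F
Pot 2: 228 chips, eligible: A, C, E, F

Derivation:
Contributions: A=166, B=109, C=166, E=166, F=166
Folded: D
Pot levels (distinct totals of non-folded players): 109, 166
Layer 1-109: 109 each from A, B, C, E, F = 109*5 = 545 chips; eligible A, B, C, E, F
Layer 110-166: 57 each from A, C, E, F = 57*4 = 228 chips; eligible A, C, E, F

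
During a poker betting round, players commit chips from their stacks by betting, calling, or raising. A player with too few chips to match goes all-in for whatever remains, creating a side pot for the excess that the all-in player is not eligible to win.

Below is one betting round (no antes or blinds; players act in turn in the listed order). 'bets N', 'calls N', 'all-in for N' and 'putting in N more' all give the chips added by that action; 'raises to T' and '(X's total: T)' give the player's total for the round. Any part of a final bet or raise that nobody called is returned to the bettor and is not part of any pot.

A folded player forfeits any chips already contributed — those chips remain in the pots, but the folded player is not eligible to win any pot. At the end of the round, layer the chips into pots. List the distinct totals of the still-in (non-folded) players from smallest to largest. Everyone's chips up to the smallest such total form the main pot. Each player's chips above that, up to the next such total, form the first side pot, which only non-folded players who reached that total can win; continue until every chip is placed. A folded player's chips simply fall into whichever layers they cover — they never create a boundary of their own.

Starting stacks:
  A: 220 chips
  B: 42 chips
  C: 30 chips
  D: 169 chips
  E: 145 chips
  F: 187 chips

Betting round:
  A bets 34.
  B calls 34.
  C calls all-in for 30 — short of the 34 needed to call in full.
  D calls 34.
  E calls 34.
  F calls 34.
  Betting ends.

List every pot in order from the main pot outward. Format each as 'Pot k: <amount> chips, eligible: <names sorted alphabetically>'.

Pot 1: 180 chips, eligible: A, B, C, D, E, F
Pot 2: 20 chips, eligible: A, B, D, E, F

Derivation:
Contributions: A=34, B=34, C=30, D=34, E=34, F=34
Pot levels (distinct totals of non-folded players): 30, 34
Layer 1-30: 30 each from A, B, C, D, E, F = 30*6 = 180 chips; eligible A, B, C, D, E, F
Layer 31-34: 4 each from A, B, D, E, F = 4*5 = 20 chips; eligible A, B, D, E, F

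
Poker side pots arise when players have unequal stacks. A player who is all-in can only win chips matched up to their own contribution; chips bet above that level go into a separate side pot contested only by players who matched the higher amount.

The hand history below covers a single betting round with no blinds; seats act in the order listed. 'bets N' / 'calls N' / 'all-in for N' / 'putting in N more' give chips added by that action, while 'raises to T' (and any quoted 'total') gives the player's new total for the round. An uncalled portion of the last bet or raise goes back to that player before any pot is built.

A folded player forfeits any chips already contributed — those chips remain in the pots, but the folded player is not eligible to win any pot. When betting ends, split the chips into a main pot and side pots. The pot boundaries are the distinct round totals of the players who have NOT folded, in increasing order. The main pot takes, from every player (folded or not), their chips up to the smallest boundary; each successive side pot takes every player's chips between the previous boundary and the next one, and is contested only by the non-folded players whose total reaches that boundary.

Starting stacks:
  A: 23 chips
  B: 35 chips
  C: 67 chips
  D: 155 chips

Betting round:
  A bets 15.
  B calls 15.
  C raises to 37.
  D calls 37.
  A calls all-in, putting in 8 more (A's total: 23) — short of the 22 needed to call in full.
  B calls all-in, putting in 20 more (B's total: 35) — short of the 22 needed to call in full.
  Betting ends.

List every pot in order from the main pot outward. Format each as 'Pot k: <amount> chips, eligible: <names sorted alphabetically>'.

Pot 1: 92 chips, eligible: A, B, C, D
Pot 2: 36 chips, eligible: B, C, D
Pot 3: 4 chips, eligible: C, D

Derivation:
Contributions: A=23, B=35, C=37, D=37
Pot levels (distinct totals of non-folded players): 23, 35, 37
Layer 1-23: 23 each from A, B, C, D = 23*4 = 92 chips; eligible A, B, C, D
Layer 24-35: 12 each from B, C, D = 12*3 = 36 chips; eligible B, C, D
Layer 36-37: 2 each from C, D = 2*2 = 4 chips; eligible C, D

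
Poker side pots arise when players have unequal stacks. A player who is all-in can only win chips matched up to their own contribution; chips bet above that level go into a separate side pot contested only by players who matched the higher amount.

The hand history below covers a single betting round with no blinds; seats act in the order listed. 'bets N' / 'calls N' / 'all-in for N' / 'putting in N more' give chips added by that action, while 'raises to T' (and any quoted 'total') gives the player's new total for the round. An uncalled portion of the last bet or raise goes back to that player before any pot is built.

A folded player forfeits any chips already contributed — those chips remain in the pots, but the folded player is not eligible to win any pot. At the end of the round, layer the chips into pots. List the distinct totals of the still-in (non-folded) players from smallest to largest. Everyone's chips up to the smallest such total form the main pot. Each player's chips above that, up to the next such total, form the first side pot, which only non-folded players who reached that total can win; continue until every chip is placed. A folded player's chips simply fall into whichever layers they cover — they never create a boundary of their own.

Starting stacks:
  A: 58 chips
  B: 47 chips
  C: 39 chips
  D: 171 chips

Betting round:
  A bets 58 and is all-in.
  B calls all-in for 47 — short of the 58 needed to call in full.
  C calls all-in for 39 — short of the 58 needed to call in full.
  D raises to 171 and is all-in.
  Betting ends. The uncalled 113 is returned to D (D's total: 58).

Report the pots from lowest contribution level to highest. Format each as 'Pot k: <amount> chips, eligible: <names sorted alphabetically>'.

Pot 1: 156 chips, eligible: A, B, C, D
Pot 2: 24 chips, eligible: A, B, D
Pot 3: 22 chips, eligible: A, D

Derivation:
Contributions (after 113 returned to D): A=58, B=47, C=39, D=58
Pot levels (distinct totals of non-folded players): 39, 47, 58
Layer 1-39: 39 each from A, B, C, D = 39*4 = 156 chips; eligible A, B, C, D
Layer 40-47: 8 each from A, B, D = 8*3 = 24 chips; eligible A, B, D
Layer 48-58: 11 each from A, D = 11*2 = 22 chips; eligible A, D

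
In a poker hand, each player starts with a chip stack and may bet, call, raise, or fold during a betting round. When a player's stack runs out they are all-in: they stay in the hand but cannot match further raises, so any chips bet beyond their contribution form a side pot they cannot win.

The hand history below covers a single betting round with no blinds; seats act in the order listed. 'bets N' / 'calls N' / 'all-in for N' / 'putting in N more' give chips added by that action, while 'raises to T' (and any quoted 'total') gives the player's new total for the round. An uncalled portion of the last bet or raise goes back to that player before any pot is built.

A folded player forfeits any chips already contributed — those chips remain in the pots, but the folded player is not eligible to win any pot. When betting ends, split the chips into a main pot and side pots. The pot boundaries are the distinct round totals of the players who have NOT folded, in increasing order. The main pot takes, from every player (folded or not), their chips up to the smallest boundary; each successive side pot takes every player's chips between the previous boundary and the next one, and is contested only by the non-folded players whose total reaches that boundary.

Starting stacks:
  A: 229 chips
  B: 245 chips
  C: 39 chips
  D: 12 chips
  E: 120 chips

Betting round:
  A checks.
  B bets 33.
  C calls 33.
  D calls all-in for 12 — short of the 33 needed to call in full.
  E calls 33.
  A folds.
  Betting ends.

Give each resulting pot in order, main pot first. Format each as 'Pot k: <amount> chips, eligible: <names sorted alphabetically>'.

Contributions: B=33, C=33, D=12, E=33
Folded: A
Pot levels (distinct totals of non-folded players): 12, 33
Layer 1-12: 12 each from B, C, D, E = 12*4 = 48 chips; eligible B, C, D, E
Layer 13-33: 21 each from B, C, E = 21*3 = 63 chips; eligible B, C, E

Pot 1: 48 chips, eligible: B, C, D, E
Pot 2: 63 chips, eligible: B, C, E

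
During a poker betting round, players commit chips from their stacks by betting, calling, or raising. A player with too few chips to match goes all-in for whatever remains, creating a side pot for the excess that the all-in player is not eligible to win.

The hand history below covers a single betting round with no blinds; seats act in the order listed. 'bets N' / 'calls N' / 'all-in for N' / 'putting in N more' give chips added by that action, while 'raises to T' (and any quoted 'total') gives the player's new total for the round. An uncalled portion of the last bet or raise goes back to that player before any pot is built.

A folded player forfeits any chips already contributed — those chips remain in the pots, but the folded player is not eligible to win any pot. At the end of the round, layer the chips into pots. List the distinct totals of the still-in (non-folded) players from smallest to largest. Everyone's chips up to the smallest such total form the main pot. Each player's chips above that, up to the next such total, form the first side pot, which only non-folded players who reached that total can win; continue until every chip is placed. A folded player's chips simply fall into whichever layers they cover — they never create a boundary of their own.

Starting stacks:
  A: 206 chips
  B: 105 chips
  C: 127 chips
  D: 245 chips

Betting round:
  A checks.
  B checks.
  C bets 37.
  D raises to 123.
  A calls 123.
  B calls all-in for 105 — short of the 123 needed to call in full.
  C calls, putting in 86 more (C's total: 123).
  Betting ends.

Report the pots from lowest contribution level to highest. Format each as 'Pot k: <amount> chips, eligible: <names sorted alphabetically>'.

Pot 1: 420 chips, eligible: A, B, C, D
Pot 2: 54 chips, eligible: A, C, D

Derivation:
Contributions: A=123, B=105, C=123, D=123
Pot levels (distinct totals of non-folded players): 105, 123
Layer 1-105: 105 each from A, B, C, D = 105*4 = 420 chips; eligible A, B, C, D
Layer 106-123: 18 each from A, C, D = 18*3 = 54 chips; eligible A, C, D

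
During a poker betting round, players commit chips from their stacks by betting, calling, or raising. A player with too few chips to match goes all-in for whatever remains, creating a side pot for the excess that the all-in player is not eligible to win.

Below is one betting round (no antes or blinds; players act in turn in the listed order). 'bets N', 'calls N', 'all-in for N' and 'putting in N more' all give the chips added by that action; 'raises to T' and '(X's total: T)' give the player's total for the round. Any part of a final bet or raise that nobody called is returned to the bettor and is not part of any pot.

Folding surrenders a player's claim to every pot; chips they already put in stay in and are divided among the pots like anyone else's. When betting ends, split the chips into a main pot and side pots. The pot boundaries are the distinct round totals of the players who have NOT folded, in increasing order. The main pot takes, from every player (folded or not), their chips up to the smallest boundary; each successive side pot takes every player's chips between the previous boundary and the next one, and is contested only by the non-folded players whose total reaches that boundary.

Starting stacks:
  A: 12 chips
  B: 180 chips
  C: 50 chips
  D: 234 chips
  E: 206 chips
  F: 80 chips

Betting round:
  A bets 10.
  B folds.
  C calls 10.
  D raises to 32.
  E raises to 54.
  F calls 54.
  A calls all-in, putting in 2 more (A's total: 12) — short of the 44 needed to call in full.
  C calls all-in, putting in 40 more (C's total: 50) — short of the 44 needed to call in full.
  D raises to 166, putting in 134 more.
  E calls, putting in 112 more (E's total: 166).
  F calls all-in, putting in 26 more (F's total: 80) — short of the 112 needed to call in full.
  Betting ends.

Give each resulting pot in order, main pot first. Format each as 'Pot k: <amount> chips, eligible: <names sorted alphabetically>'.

Contributions: A=12, C=50, D=166, E=166, F=80
Folded: B
Pot levels (distinct totals of non-folded players): 12, 50, 80, 166
Layer 1-12: 12 each from A, C, D, E, F = 12*5 = 60 chips; eligible A, C, D, E, F
Layer 13-50: 38 each from C, D, E, F = 38*4 = 152 chips; eligible C, D, E, F
Layer 51-80: 30 each from D, E, F = 30*3 = 90 chips; eligible D, E, F
Layer 81-166: 86 each from D, E = 86*2 = 172 chips; eligible D, E

Pot 1: 60 chips, eligible: A, C, D, E, F
Pot 2: 152 chips, eligible: C, D, E, F
Pot 3: 90 chips, eligible: D, E, F
Pot 4: 172 chips, eligible: D, E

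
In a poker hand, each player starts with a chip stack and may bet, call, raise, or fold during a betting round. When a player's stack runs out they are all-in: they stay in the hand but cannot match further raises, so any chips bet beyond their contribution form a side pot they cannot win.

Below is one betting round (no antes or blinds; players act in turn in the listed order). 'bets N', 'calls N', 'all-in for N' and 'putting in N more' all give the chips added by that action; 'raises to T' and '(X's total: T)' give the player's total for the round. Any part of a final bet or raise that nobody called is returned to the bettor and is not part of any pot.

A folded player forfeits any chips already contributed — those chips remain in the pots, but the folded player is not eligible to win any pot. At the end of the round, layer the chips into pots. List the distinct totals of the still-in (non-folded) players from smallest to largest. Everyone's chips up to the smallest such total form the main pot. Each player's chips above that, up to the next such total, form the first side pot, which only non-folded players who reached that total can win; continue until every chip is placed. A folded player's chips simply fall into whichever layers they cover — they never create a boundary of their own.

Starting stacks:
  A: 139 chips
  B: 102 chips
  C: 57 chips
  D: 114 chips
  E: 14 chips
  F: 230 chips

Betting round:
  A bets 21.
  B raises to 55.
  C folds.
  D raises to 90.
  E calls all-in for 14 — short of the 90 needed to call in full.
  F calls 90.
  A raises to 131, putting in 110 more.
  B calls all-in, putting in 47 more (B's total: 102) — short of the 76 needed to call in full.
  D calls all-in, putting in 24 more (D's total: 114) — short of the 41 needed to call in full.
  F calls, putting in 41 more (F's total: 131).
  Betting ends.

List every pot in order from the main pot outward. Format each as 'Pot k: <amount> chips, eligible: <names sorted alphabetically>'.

Contributions: A=131, B=102, D=114, E=14, F=131
Folded: C
Pot levels (distinct totals of non-folded players): 14, 102, 114, 131
Layer 1-14: 14 each from A, B, D, E, F = 14*5 = 70 chips; eligible A, B, D, E, F
Layer 15-102: 88 each from A, B, D, F = 88*4 = 352 chips; eligible A, B, D, F
Layer 103-114: 12 each from A, D, F = 12*3 = 36 chips; eligible A, D, F
Layer 115-131: 17 each from A, F = 17*2 = 34 chips; eligible A, F

Pot 1: 70 chips, eligible: A, B, D, E, F
Pot 2: 352 chips, eligible: A, B, D, F
Pot 3: 36 chips, eligible: A, D, F
Pot 4: 34 chips, eligible: A, F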